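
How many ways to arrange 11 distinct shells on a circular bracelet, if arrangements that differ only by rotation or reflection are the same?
(11-1)!/2 = 3628800/2 = 1814400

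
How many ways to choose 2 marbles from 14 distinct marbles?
C(14,2) = 14!/(2!×12!) = 91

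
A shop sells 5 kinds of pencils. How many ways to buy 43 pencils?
C(43+5-1, 5-1) = C(47, 4) = 178365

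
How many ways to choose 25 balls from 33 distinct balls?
C(33,25) = 33!/(25!×8!) = 13884156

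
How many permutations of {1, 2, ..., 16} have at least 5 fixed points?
Exactly j fixed points: C(16,j)·!(16-j); sum over j ≥ 5 (derangement numbers via !m = (m-1)·(!(m-1) + !(m-2)): !0..!11 = 1, 0, 1, 2, 9, 44, 265, 1854, 14833, 133496, 1334961, 14684570). Σ_{j=5}^{16} C(16,j)·!(16-j) = C(16,5)·!11 + C(16,6)·!10 + C(16,7)·!9 + C(16,8)·!8 + C(16,9)·!7 + C(16,10)·!6 + C(16,11)·!5 + C(16,12)·!4 + C(16,13)·!3 + C(16,14)·!2 + C(16,15)·!1 + C(16,16)·!0 = 4368·14684570 + 8008·1334961 + 11440·133496 + 12870·14833 + 11440·1854 + 8008·265 + 4368·44 + 1820·9 + 560·2 + 120·1 + 16·0 + 1·1 = 76574206091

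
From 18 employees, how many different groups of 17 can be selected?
C(18,17) = 18!/(17!×1!) = 18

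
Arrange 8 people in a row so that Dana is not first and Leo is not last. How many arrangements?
By inclusion-exclusion: 8! - 2×(8-1)! + (8-2)! = 40320 - 10080 + 720 = 30960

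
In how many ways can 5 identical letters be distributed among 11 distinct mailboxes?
C(5+11-1, 11-1) = C(15, 10) = 3003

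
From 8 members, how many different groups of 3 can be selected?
C(8,3) = 8!/(3!×5!) = 56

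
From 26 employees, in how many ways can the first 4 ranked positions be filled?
P(26,4) = 26!/(26-4)! = 358800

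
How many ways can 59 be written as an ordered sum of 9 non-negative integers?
C(59+9-1, 9-1) = C(67, 8) = 6522361560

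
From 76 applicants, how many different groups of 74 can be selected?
C(76,74) = 76!/(74!×2!) = 2850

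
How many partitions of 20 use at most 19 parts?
By conjugation, equals partitions of 20 into parts ≤ 19. Let r_j(i) = number of partitions of i into parts ≤ j, for i = 0..20. r_1(i) = 1 for all i; r_j(i) = r_{j-1}(i) + r_j(i-j). Rows j = 2..19: ≤2: 1 1 2 2 3 3 4 4 5 5 6 6 7 7 8 8 9 9 10 10 11; ≤3: 1 1 2 3 4 5 7 8 10 12 14 16 19 21 24 27 30 33 37 40 44; ≤4: 1 1 2 3 5 6 9 11 15 18 23 27 34 39 47 54 64 72 84 94 108; ≤5: 1 1 2 3 5 7 10 13 18 23 30 37 47 57 70 84 101 119 141 164 192; ≤6: 1 1 2 3 5 7 11 14 20 26 35 44 58 71 90 110 136 163 199 235 282; ≤7: 1 1 2 3 5 7 11 15 21 28 38 49 65 82 105 131 164 201 248 300 364; ≤8: 1 1 2 3 5 7 11 15 22 29 40 52 70 89 116 146 186 230 288 352 434; ≤9: 1 1 2 3 5 7 11 15 22 30 41 54 73 94 123 157 201 252 318 393 488; ≤10: 1 1 2 3 5 7 11 15 22 30 42 55 75 97 128 164 212 267 340 423 530; ≤11: 1 1 2 3 5 7 11 15 22 30 42 56 76 99 131 169 219 278 355 445 560; ≤12: 1 1 2 3 5 7 11 15 22 30 42 56 77 100 133 172 224 285 366 460 582; ≤13: 1 1 2 3 5 7 11 15 22 30 42 56 77 101 134 174 227 290 373 471 597; ≤14: 1 1 2 3 5 7 11 15 22 30 42 56 77 101 135 175 229 293 378 478 608; ≤15: 1 1 2 3 5 7 11 15 22 30 42 56 77 101 135 176 230 295 381 483 615; ≤16: 1 1 2 3 5 7 11 15 22 30 42 56 77 101 135 176 231 296 383 486 620; ≤17: 1 1 2 3 5 7 11 15 22 30 42 56 77 101 135 176 231 297 384 488 623; ≤18: 1 1 2 3 5 7 11 15 22 30 42 56 77 101 135 176 231 297 385 489 625; ≤19: 1 1 2 3 5 7 11 15 22 30 42 56 77 101 135 176 231 297 385 490 626. r_19(20) = 626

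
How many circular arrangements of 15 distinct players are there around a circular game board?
Circular: fix one position, arrange the rest. (15-1)! = 87178291200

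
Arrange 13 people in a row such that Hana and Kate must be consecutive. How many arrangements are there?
Treat the 2 as one block: (13-2+1)! × 2! = 479001600 × 2 = 958003200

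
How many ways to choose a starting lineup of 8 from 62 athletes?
C(62,8) = 62!/(8!×54!) = 3381098545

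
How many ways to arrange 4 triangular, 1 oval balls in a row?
5! / (4! × 1!) = 5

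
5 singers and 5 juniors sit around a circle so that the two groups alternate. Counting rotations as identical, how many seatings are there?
Fix one of the singers: (5-1)! ways for the remaining singers, × 5! ways for the juniors = 24 × 120 = 2880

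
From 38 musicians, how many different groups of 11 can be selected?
C(38,11) = 38!/(11!×27!) = 1203322288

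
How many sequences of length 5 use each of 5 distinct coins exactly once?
5! = 120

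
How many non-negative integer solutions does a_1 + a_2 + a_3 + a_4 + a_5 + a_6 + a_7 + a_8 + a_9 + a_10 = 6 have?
C(6+10-1, 10-1) = C(15, 9) = 5005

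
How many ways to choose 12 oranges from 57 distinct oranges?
C(57,12) = 57!/(12!×45!) = 707285522580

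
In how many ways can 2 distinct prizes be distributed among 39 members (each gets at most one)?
P(39,2) = 39!/(39-2)! = 1482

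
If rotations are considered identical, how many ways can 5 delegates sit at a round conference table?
Circular: fix one position, arrange the rest. (5-1)! = 24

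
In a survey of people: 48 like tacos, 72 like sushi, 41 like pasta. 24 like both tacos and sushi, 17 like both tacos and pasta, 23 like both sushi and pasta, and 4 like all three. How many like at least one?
|A∪B∪C| = 48+72+41-24-17-23+4 = 101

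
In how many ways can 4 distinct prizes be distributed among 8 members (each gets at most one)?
P(8,4) = 8!/(8-4)! = 1680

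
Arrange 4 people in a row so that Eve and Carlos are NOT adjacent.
Total - adjacent = 4! - (4-1)!×2 = 24 - 12 = 12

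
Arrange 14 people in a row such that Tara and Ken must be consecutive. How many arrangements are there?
Treat the 2 as one block: (14-2+1)! × 2! = 6227020800 × 2 = 12454041600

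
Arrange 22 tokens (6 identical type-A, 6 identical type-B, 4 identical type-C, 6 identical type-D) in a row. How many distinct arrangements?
22! / (6! × 6! × 4! × 6!) = 125475189840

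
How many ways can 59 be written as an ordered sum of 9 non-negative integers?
C(59+9-1, 9-1) = C(67, 8) = 6522361560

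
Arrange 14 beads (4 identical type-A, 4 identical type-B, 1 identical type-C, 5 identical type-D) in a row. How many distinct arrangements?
14! / (4! × 4! × 1! × 5!) = 1261260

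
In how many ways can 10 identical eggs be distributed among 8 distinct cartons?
C(10+8-1, 8-1) = C(17, 7) = 19448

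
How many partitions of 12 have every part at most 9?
Let r_j(i) = number of partitions of i into parts ≤ j, for i = 0..12. r_1(i) = 1 for all i; r_j(i) = r_{j-1}(i) + r_j(i-j). Rows j = 2..9: ≤2: 1 1 2 2 3 3 4 4 5 5 6 6 7; ≤3: 1 1 2 3 4 5 7 8 10 12 14 16 19; ≤4: 1 1 2 3 5 6 9 11 15 18 23 27 34; ≤5: 1 1 2 3 5 7 10 13 18 23 30 37 47; ≤6: 1 1 2 3 5 7 11 14 20 26 35 44 58; ≤7: 1 1 2 3 5 7 11 15 21 28 38 49 65; ≤8: 1 1 2 3 5 7 11 15 22 29 40 52 70; ≤9: 1 1 2 3 5 7 11 15 22 30 41 54 73. r_9(12) = 73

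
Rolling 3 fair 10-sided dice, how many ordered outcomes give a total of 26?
Coefficient of x^26 in (x + x² + ... + x^10)^3. By inclusion-exclusion on dice exceeding 10: Σ_j (-1)^j C(3,j)·C(26-1-10j, 2) = C(3,0)·C(25,2) - C(3,1)·C(15,2) + C(3,2)·C(5,2) = 1·300 - 3·105 + 3·10 = 15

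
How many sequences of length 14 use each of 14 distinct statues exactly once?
14! = 87178291200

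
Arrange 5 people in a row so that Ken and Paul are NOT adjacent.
Total - adjacent = 5! - (5-1)!×2 = 120 - 48 = 72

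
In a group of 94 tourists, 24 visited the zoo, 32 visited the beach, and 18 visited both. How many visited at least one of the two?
|A∪B| = |A| + |B| - |A∩B| = 24 + 32 - 18 = 38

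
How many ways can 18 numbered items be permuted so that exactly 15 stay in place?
Choose the 15 fixed points C(18,15) = 816, derange the rest: !3 = Σ_{j=0}^{3} (-1)^j·3!/j! = 6 - 6 + 3 - 1 = 2. Product = 816 × 2 = 1632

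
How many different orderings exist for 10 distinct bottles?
10! = 3628800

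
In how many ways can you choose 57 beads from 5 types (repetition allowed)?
C(57+5-1, 5-1) = C(61, 4) = 521855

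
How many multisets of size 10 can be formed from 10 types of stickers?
C(10+10-1, 10-1) = C(19, 9) = 92378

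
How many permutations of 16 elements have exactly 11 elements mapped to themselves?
Choose the 11 fixed points C(16,11) = 4368, derange the rest: !5 = Σ_{j=0}^{5} (-1)^j·5!/j! = 120 - 120 + 60 - 20 + 5 - 1 = 44. Product = 4368 × 44 = 192192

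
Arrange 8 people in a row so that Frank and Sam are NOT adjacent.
Total - adjacent = 8! - (8-1)!×2 = 40320 - 10080 = 30240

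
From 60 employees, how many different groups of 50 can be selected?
C(60,50) = 60!/(50!×10!) = 75394027566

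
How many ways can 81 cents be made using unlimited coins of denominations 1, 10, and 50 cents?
Coefficient of x^81 in 1/(1-x^1) · 1/(1-x^10) · 1/(1-x^50). Case on j = number of 50-cent coins (j = 0..1); remainder r = 81 - 50j is made from {1,10} in ⌊r/10⌋+1 ways. r = 81, 31 → 9 + 4 = 13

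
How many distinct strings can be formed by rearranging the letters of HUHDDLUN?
8! / (2! × 2! × 1! × 2! × 1!) = 5040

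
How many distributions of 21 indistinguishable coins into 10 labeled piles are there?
C(21+10-1, 10-1) = C(30, 9) = 14307150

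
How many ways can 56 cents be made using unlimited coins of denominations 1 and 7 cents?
Coefficient of x^56 in 1/(1-x^1) · 1/(1-x^7). Use j coins of 7 for j = 0..⌊56/7⌋ = 8, the rest in 1s: 8 + 1 = 9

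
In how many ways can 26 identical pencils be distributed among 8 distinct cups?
C(26+8-1, 8-1) = C(33, 7) = 4272048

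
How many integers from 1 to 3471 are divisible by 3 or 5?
⌊3471/3⌋ + ⌊3471/5⌋ - ⌊3471/15⌋ = 1157 + 694 - 231 = 1620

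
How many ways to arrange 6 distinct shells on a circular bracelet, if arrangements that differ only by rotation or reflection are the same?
(6-1)!/2 = 120/2 = 60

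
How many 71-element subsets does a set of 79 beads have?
C(79,71) = 79!/(71!×8!) = 26088783435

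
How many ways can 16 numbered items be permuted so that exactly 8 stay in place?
Choose the 8 fixed points C(16,8) = 12870, derange the rest: !8 = Σ_{j=0}^{8} (-1)^j·8!/j! = 40320 - 40320 + 20160 - 6720 + 1680 - 336 + 56 - 8 + 1 = 14833. Product = 12870 × 14833 = 190900710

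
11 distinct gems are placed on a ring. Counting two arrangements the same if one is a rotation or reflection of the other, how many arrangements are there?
(11-1)!/2 = 3628800/2 = 1814400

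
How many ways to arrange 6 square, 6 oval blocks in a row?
12! / (6! × 6!) = 924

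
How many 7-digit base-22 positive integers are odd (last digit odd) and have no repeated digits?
Last∈{1,3,5,7,9,11,13,15,17,19,21}. Last=0: 0. Last nonzero: 11×20×P(20,5) = 409305600. Total = 409305600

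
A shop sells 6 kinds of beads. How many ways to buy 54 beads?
C(54+6-1, 6-1) = C(59, 5) = 5006386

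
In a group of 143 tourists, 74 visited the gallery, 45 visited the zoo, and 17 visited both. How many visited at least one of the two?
|A∪B| = |A| + |B| - |A∩B| = 74 + 45 - 17 = 102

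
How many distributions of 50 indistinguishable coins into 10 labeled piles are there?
C(50+10-1, 10-1) = C(59, 9) = 12565671261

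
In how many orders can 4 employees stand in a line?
4! = 24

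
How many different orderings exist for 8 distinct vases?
8! = 40320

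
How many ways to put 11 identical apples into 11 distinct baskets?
C(11+11-1, 11-1) = C(21, 10) = 352716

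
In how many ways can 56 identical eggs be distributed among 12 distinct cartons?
C(56+12-1, 12-1) = C(67, 11) = 1285063345176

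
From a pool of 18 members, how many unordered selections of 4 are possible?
C(18,4) = 18!/(4!×14!) = 3060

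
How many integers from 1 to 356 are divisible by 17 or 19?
⌊356/17⌋ + ⌊356/19⌋ - ⌊356/323⌋ = 20 + 18 - 1 = 37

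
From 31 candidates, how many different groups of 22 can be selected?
C(31,22) = 31!/(22!×9!) = 20160075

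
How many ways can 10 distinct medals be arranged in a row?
10! = 3628800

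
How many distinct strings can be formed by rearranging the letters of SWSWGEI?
7! / (1! × 2! × 2! × 1! × 1!) = 1260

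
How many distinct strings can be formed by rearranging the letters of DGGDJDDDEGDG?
12! / (1! × 6! × 4! × 1!) = 27720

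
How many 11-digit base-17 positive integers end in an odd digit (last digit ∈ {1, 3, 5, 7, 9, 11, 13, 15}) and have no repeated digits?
Last∈{1,3,5,7,9,11,13,15}. Last=0: 0. Last nonzero: 8×15×P(15,9) = 217945728000. Total = 217945728000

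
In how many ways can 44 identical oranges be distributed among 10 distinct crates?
C(44+10-1, 10-1) = C(53, 9) = 4431613550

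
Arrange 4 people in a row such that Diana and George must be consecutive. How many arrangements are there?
Treat the 2 as one block: (4-2+1)! × 2! = 6 × 2 = 12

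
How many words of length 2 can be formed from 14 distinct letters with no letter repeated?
P(14,2) = 14!/(14-2)! = 182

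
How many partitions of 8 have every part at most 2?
Let r_j(i) = number of partitions of i into parts ≤ j, for i = 0..8. r_1(i) = 1 for all i; r_j(i) = r_{j-1}(i) + r_j(i-j). Rows j = 2..2: ≤2: 1 1 2 2 3 3 4 4 5. r_2(8) = 5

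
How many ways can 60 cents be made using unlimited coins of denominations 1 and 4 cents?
Coefficient of x^60 in 1/(1-x^1) · 1/(1-x^4). Use j coins of 4 for j = 0..⌊60/4⌋ = 15, the rest in 1s: 15 + 1 = 16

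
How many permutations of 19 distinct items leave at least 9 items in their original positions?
Exactly j fixed points: C(19,j)·!(19-j); sum over j ≥ 9 (derangement numbers via !m = (m-1)·(!(m-1) + !(m-2)): !0..!10 = 1, 0, 1, 2, 9, 44, 265, 1854, 14833, 133496, 1334961). Σ_{j=9}^{19} C(19,j)·!(19-j) = C(19,9)·!10 + C(19,10)·!9 + C(19,11)·!8 + C(19,12)·!7 + C(19,13)·!6 + C(19,14)·!5 + C(19,15)·!4 + C(19,16)·!3 + C(19,17)·!2 + C(19,18)·!1 + C(19,19)·!0 = 92378·1334961 + 92378·133496 + 75582·14833 + 50388·1854 + 27132·265 + 11628·44 + 3876·9 + 969·2 + 171·1 + 19·0 + 1·1 = 136875386510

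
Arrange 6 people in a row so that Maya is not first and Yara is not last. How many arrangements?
By inclusion-exclusion: 6! - 2×(6-1)! + (6-2)! = 720 - 240 + 24 = 504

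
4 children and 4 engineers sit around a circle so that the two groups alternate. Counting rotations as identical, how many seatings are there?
Fix one of the children: (4-1)! ways for the remaining children, × 4! ways for the engineers = 6 × 24 = 144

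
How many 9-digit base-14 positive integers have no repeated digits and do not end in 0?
Last digit: 13 nonzero choices. First digit: 12 (nonzero, ≠last). Middle 7: P(12,7) = 3991680. Total = 622702080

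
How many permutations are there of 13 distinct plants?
13! = 6227020800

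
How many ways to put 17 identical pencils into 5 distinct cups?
C(17+5-1, 5-1) = C(21, 4) = 5985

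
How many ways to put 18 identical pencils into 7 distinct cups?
C(18+7-1, 7-1) = C(24, 6) = 134596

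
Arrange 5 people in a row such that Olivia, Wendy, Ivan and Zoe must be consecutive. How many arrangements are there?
Treat the 4 as one block: (5-4+1)! × 4! = 2 × 24 = 48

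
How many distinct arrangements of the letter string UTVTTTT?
7! / (5! × 1! × 1!) = 42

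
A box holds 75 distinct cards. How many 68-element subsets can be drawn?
C(75,68) = 75!/(68!×7!) = 1984829850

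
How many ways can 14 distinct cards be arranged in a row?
14! = 87178291200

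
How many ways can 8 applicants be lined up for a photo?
8! = 40320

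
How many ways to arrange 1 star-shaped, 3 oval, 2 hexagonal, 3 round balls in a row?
9! / (1! × 3! × 2! × 3!) = 5040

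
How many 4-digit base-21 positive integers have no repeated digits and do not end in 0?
Last digit: 20 nonzero choices. First digit: 19 (nonzero, ≠last). Middle 2: P(19,2) = 342. Total = 129960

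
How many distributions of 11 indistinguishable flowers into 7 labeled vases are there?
C(11+7-1, 7-1) = C(17, 6) = 12376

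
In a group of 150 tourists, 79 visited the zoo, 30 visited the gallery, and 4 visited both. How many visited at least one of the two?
|A∪B| = |A| + |B| - |A∩B| = 79 + 30 - 4 = 105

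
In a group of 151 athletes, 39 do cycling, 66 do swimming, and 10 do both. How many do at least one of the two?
|A∪B| = |A| + |B| - |A∩B| = 39 + 66 - 10 = 95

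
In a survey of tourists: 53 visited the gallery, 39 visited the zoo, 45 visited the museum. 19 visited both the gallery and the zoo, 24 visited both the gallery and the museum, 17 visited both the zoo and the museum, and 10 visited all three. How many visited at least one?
|A∪B∪C| = 53+39+45-19-24-17+10 = 87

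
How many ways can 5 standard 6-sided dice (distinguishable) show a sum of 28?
Coefficient of x^28 in (x + x² + ... + x^6)^5. By inclusion-exclusion on dice exceeding 6: Σ_j (-1)^j C(5,j)·C(28-1-6j, 4) = C(5,0)·C(27,4) - C(5,1)·C(21,4) + C(5,2)·C(15,4) - C(5,3)·C(9,4) = 1·17550 - 5·5985 + 10·1365 - 10·126 = 15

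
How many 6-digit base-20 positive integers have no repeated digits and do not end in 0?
Last digit: 19 nonzero choices. First digit: 18 (nonzero, ≠last). Middle 4: P(18,4) = 73440. Total = 25116480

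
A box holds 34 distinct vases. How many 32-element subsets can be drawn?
C(34,32) = 34!/(32!×2!) = 561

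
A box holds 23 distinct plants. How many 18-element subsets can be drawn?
C(23,18) = 23!/(18!×5!) = 33649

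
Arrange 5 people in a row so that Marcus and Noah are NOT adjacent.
Total - adjacent = 5! - (5-1)!×2 = 120 - 48 = 72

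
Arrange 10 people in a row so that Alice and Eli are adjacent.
Treat as block: (10-1)! × 2! = 362880 × 2 = 725760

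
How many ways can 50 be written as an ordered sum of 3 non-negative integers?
C(50+3-1, 3-1) = C(52, 2) = 1326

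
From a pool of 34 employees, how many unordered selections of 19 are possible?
C(34,19) = 34!/(19!×15!) = 1855967520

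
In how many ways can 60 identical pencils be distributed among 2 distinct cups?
C(60+2-1, 2-1) = C(61, 1) = 61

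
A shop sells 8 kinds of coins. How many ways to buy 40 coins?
C(40+8-1, 8-1) = C(47, 7) = 62891499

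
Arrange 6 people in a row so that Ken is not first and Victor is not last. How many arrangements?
By inclusion-exclusion: 6! - 2×(6-1)! + (6-2)! = 720 - 240 + 24 = 504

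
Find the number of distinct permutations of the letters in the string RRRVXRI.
7! / (4! × 1! × 1! × 1!) = 210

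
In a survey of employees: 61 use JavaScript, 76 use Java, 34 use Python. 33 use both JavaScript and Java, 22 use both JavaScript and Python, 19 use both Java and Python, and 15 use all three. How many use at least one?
|A∪B∪C| = 61+76+34-33-22-19+15 = 112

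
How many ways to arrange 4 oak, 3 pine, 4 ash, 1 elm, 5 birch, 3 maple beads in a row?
20! / (4! × 3! × 4! × 1! × 5! × 3!) = 977728752000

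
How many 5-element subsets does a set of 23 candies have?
C(23,5) = 23!/(5!×18!) = 33649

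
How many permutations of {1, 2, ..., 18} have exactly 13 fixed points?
Choose the 13 fixed points C(18,13) = 8568, derange the rest: !5 = Σ_{j=0}^{5} (-1)^j·5!/j! = 120 - 120 + 60 - 20 + 5 - 1 = 44. Product = 8568 × 44 = 376992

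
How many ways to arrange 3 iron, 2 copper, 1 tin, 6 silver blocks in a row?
12! / (3! × 2! × 1! × 6!) = 55440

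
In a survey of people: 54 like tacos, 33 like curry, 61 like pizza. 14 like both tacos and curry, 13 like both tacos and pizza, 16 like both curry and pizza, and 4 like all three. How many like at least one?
|A∪B∪C| = 54+33+61-14-13-16+4 = 109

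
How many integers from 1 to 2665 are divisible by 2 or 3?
⌊2665/2⌋ + ⌊2665/3⌋ - ⌊2665/6⌋ = 1332 + 888 - 444 = 1776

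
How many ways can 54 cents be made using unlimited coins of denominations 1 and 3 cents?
Coefficient of x^54 in 1/(1-x^1) · 1/(1-x^3). Use j coins of 3 for j = 0..⌊54/3⌋ = 18, the rest in 1s: 18 + 1 = 19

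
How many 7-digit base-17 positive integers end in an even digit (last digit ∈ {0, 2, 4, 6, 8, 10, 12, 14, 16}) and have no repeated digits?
Last∈{0,2,4,6,8,10,12,14,16}. Last=0: 5765760. Last nonzero: 8×15×P(15,5) = 43243200. Total = 49008960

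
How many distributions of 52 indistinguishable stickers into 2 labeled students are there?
C(52+2-1, 2-1) = C(53, 1) = 53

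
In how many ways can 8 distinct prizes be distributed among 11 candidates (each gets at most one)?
P(11,8) = 11!/(11-8)! = 6652800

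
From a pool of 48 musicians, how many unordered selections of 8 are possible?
C(48,8) = 48!/(8!×40!) = 377348994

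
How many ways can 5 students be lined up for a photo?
5! = 120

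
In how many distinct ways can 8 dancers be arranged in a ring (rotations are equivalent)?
Circular: fix one position, arrange the rest. (8-1)! = 5040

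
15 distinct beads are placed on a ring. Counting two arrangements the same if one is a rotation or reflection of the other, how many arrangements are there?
(15-1)!/2 = 87178291200/2 = 43589145600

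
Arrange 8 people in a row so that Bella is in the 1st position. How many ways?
Fix one position: (8-1)! = 5040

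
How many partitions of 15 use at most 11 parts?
By conjugation, equals partitions of 15 into parts ≤ 11. Let r_j(i) = number of partitions of i into parts ≤ j, for i = 0..15. r_1(i) = 1 for all i; r_j(i) = r_{j-1}(i) + r_j(i-j). Rows j = 2..11: ≤2: 1 1 2 2 3 3 4 4 5 5 6 6 7 7 8 8; ≤3: 1 1 2 3 4 5 7 8 10 12 14 16 19 21 24 27; ≤4: 1 1 2 3 5 6 9 11 15 18 23 27 34 39 47 54; ≤5: 1 1 2 3 5 7 10 13 18 23 30 37 47 57 70 84; ≤6: 1 1 2 3 5 7 11 14 20 26 35 44 58 71 90 110; ≤7: 1 1 2 3 5 7 11 15 21 28 38 49 65 82 105 131; ≤8: 1 1 2 3 5 7 11 15 22 29 40 52 70 89 116 146; ≤9: 1 1 2 3 5 7 11 15 22 30 41 54 73 94 123 157; ≤10: 1 1 2 3 5 7 11 15 22 30 42 55 75 97 128 164; ≤11: 1 1 2 3 5 7 11 15 22 30 42 56 76 99 131 169. r_11(15) = 169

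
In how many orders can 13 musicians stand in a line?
13! = 6227020800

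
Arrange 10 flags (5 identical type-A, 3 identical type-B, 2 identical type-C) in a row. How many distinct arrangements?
10! / (5! × 3! × 2!) = 2520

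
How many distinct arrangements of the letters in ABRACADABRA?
11! / (5! × 2! × 2! × 1! × 1!) = 83160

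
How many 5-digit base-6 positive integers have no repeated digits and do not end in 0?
Last digit: 5 nonzero choices. First digit: 4 (nonzero, ≠last). Middle 3: P(4,3) = 24. Total = 480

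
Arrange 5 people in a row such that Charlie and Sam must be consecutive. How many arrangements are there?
Treat the 2 as one block: (5-2+1)! × 2! = 24 × 2 = 48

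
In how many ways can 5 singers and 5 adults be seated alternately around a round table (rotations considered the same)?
Fix one of the singers: (5-1)! ways for the remaining singers, × 5! ways for the adults = 24 × 120 = 2880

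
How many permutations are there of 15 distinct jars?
15! = 1307674368000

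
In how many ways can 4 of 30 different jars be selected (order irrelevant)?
C(30,4) = 30!/(4!×26!) = 27405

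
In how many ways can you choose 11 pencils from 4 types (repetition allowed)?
C(11+4-1, 4-1) = C(14, 3) = 364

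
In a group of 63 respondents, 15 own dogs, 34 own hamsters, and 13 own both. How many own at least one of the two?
|A∪B| = |A| + |B| - |A∩B| = 15 + 34 - 13 = 36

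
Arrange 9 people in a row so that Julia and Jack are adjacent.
Treat as block: (9-1)! × 2! = 40320 × 2 = 80640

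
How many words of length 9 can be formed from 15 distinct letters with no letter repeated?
P(15,9) = 15!/(15-9)! = 1816214400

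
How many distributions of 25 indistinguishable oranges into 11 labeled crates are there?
C(25+11-1, 11-1) = C(35, 10) = 183579396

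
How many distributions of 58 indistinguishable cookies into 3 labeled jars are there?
C(58+3-1, 3-1) = C(60, 2) = 1770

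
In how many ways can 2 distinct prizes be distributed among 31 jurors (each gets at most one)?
P(31,2) = 31!/(31-2)! = 930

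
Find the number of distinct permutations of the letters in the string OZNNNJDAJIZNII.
14! / (4! × 1! × 1! × 3! × 1! × 2! × 2!) = 151351200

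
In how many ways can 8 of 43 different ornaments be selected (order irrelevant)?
C(43,8) = 43!/(8!×35!) = 145008513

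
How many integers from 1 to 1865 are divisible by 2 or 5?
⌊1865/2⌋ + ⌊1865/5⌋ - ⌊1865/10⌋ = 932 + 373 - 186 = 1119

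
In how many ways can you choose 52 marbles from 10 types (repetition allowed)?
C(52+10-1, 10-1) = C(61, 9) = 17341763505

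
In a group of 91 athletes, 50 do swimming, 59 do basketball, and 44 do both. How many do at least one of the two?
|A∪B| = |A| + |B| - |A∩B| = 50 + 59 - 44 = 65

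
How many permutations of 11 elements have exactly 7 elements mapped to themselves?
Choose the 7 fixed points C(11,7) = 330, derange the rest: !4 = Σ_{j=0}^{4} (-1)^j·4!/j! = 24 - 24 + 12 - 4 + 1 = 9. Product = 330 × 9 = 2970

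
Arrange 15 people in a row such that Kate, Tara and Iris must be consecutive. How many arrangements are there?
Treat the 3 as one block: (15-3+1)! × 3! = 6227020800 × 6 = 37362124800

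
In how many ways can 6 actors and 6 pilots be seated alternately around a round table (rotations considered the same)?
Fix one of the actors: (6-1)! ways for the remaining actors, × 6! ways for the pilots = 120 × 720 = 86400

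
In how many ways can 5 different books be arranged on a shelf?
5! = 120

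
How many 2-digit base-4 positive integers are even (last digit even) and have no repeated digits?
Last∈{0,2}. Last=0: 3. Last nonzero: 1×2×P(2,0) = 2. Total = 5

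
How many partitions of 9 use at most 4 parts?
By conjugation, equals partitions of 9 into parts ≤ 4. Let r_j(i) = number of partitions of i into parts ≤ j, for i = 0..9. r_1(i) = 1 for all i; r_j(i) = r_{j-1}(i) + r_j(i-j). Rows j = 2..4: ≤2: 1 1 2 2 3 3 4 4 5 5; ≤3: 1 1 2 3 4 5 7 8 10 12; ≤4: 1 1 2 3 5 6 9 11 15 18. r_4(9) = 18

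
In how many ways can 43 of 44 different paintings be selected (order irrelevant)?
C(44,43) = 44!/(43!×1!) = 44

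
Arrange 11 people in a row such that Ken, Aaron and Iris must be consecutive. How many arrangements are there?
Treat the 3 as one block: (11-3+1)! × 3! = 362880 × 6 = 2177280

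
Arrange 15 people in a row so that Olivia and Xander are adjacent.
Treat as block: (15-1)! × 2! = 87178291200 × 2 = 174356582400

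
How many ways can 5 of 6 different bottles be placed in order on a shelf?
P(6,5) = 6!/(6-5)! = 720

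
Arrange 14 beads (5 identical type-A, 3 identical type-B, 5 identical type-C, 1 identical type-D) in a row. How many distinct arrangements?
14! / (5! × 3! × 5! × 1!) = 1009008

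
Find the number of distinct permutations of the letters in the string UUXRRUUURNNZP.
13! / (5! × 1! × 3! × 2! × 1! × 1!) = 4324320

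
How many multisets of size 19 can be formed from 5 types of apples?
C(19+5-1, 5-1) = C(23, 4) = 8855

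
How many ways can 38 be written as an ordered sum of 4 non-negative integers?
C(38+4-1, 4-1) = C(41, 3) = 10660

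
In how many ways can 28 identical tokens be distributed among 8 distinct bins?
C(28+8-1, 8-1) = C(35, 7) = 6724520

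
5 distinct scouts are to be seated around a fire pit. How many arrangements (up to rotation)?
Circular: fix one position, arrange the rest. (5-1)! = 24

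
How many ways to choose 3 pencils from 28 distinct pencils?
C(28,3) = 28!/(3!×25!) = 3276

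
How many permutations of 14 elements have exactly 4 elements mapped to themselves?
Choose the 4 fixed points C(14,4) = 1001, derange the rest: !10 = Σ_{j=0}^{10} (-1)^j·10!/j! = 3628800 - 3628800 + 1814400 - 604800 + 151200 - 30240 + 5040 - 720 + 90 - 10 + 1 = 1334961. Product = 1001 × 1334961 = 1336295961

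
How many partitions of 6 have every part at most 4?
Let r_j(i) = number of partitions of i into parts ≤ j, for i = 0..6. r_1(i) = 1 for all i; r_j(i) = r_{j-1}(i) + r_j(i-j). Rows j = 2..4: ≤2: 1 1 2 2 3 3 4; ≤3: 1 1 2 3 4 5 7; ≤4: 1 1 2 3 5 6 9. r_4(6) = 9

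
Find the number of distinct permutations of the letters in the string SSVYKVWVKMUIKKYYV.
17! / (1! × 1! × 2! × 1! × 4! × 4! × 1! × 3!) = 51459408000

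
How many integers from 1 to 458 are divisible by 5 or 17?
⌊458/5⌋ + ⌊458/17⌋ - ⌊458/85⌋ = 91 + 26 - 5 = 112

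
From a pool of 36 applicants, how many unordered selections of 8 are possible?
C(36,8) = 36!/(8!×28!) = 30260340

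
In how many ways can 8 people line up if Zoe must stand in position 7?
Fix one position: (8-1)! = 5040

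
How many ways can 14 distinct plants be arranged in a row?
14! = 87178291200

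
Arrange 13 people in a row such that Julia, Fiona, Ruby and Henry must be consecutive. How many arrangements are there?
Treat the 4 as one block: (13-4+1)! × 4! = 3628800 × 24 = 87091200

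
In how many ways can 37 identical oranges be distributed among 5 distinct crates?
C(37+5-1, 5-1) = C(41, 4) = 101270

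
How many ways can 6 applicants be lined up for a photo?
6! = 720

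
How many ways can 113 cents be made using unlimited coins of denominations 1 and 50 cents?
Coefficient of x^113 in 1/(1-x^1) · 1/(1-x^50). Use j coins of 50 for j = 0..⌊113/50⌋ = 2, the rest in 1s: 2 + 1 = 3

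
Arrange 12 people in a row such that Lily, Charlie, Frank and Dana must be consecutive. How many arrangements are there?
Treat the 4 as one block: (12-4+1)! × 4! = 362880 × 24 = 8709120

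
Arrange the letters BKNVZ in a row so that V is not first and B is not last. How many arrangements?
By inclusion-exclusion: 5! - 2×(5-1)! + (5-2)! = 120 - 48 + 6 = 78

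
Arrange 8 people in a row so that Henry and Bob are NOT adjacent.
Total - adjacent = 8! - (8-1)!×2 = 40320 - 10080 = 30240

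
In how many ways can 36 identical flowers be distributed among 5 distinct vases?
C(36+5-1, 5-1) = C(40, 4) = 91390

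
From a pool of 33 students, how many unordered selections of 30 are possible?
C(33,30) = 33!/(30!×3!) = 5456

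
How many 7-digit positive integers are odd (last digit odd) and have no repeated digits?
Last∈{1,3,5,7,9}. Last=0: 0. Last nonzero: 5×8×P(8,5) = 268800. Total = 268800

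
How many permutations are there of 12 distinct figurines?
12! = 479001600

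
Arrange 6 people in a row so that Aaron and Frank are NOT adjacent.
Total - adjacent = 6! - (6-1)!×2 = 720 - 240 = 480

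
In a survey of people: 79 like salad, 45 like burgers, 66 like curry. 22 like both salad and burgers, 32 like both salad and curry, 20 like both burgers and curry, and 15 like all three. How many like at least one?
|A∪B∪C| = 79+45+66-22-32-20+15 = 131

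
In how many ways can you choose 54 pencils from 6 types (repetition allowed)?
C(54+6-1, 6-1) = C(59, 5) = 5006386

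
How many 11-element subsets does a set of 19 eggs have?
C(19,11) = 19!/(11!×8!) = 75582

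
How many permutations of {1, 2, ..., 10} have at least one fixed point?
Complement of the derangements. !10 = Σ_{j=0}^{10} (-1)^j·10!/j! = 3628800 - 3628800 + 1814400 - 604800 + 151200 - 30240 + 5040 - 720 + 90 - 10 + 1 = 1334961. 10! - !10 = 3628800 - 1334961 = 2293839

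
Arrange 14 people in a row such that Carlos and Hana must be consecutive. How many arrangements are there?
Treat the 2 as one block: (14-2+1)! × 2! = 6227020800 × 2 = 12454041600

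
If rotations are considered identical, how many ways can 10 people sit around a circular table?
Circular: fix one position, arrange the rest. (10-1)! = 362880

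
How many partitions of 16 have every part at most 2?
Let r_j(i) = number of partitions of i into parts ≤ j, for i = 0..16. r_1(i) = 1 for all i; r_j(i) = r_{j-1}(i) + r_j(i-j). Rows j = 2..2: ≤2: 1 1 2 2 3 3 4 4 5 5 6 6 7 7 8 8 9. r_2(16) = 9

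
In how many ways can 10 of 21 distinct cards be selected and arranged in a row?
P(21,10) = 21!/(21-10)! = 1279935820800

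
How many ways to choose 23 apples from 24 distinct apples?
C(24,23) = 24!/(23!×1!) = 24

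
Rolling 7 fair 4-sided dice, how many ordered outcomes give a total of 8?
Coefficient of x^8 in (x + x² + ... + x^4)^7. By inclusion-exclusion on dice exceeding 4: Σ_j (-1)^j C(7,j)·C(8-1-4j, 6) = C(7,0)·C(7,6) = 1·7 = 7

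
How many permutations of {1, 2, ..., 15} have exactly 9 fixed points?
Choose the 9 fixed points C(15,9) = 5005, derange the rest: !6 = Σ_{j=0}^{6} (-1)^j·6!/j! = 720 - 720 + 360 - 120 + 30 - 6 + 1 = 265. Product = 5005 × 265 = 1326325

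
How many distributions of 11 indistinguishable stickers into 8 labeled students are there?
C(11+8-1, 8-1) = C(18, 7) = 31824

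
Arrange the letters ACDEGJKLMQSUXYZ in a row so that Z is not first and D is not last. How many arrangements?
By inclusion-exclusion: 15! - 2×(15-1)! + (15-2)! = 1307674368000 - 174356582400 + 6227020800 = 1139544806400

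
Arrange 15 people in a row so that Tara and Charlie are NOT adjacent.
Total - adjacent = 15! - (15-1)!×2 = 1307674368000 - 174356582400 = 1133317785600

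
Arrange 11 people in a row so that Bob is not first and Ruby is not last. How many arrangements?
By inclusion-exclusion: 11! - 2×(11-1)! + (11-2)! = 39916800 - 7257600 + 362880 = 33022080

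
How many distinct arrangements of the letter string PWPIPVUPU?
9! / (1! × 1! × 4! × 1! × 2!) = 7560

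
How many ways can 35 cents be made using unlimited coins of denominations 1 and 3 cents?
Coefficient of x^35 in 1/(1-x^1) · 1/(1-x^3). Use j coins of 3 for j = 0..⌊35/3⌋ = 11, the rest in 1s: 11 + 1 = 12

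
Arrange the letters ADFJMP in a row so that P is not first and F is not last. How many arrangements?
By inclusion-exclusion: 6! - 2×(6-1)! + (6-2)! = 720 - 240 + 24 = 504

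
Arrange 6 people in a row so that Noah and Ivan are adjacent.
Treat as block: (6-1)! × 2! = 120 × 2 = 240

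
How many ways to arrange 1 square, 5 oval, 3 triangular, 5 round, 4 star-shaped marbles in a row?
18! / (1! × 5! × 3! × 5! × 4!) = 3087564480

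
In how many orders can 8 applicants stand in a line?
8! = 40320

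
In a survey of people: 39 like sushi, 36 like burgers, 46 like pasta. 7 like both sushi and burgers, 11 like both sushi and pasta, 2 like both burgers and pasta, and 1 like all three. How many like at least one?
|A∪B∪C| = 39+36+46-7-11-2+1 = 102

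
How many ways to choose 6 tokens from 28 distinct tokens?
C(28,6) = 28!/(6!×22!) = 376740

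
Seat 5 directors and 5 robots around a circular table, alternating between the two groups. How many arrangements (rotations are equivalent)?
Fix one of the directors: (5-1)! ways for the remaining directors, × 5! ways for the robots = 24 × 120 = 2880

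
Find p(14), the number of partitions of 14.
Pentagonal recurrence p(n) = p(n-1) + p(n-2) - p(n-5) - p(n-7) + p(n-12) + p(n-15) - ... gives p(0..13) = 1, 1, 2, 3, 5, 7, 11, 15, 22, 30, 42, 56, 77, 101. p(14) = p(13) + p(12) - p(9) - p(7) + p(2) = 101 + 77 - 30 - 15 + 2 = 135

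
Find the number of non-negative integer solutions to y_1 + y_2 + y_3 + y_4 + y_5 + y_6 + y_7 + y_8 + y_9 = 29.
C(29+9-1, 9-1) = C(37, 8) = 38608020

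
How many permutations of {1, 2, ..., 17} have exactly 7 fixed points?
Choose the 7 fixed points C(17,7) = 19448, derange the rest: !10 = Σ_{j=0}^{10} (-1)^j·10!/j! = 3628800 - 3628800 + 1814400 - 604800 + 151200 - 30240 + 5040 - 720 + 90 - 10 + 1 = 1334961. Product = 19448 × 1334961 = 25962321528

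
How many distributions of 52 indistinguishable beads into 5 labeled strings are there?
C(52+5-1, 5-1) = C(56, 4) = 367290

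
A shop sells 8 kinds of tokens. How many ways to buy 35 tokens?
C(35+8-1, 8-1) = C(42, 7) = 26978328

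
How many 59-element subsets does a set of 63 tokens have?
C(63,59) = 63!/(59!×4!) = 595665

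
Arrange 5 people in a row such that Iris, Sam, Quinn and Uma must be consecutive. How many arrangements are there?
Treat the 4 as one block: (5-4+1)! × 4! = 2 × 24 = 48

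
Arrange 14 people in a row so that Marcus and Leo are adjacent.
Treat as block: (14-1)! × 2! = 6227020800 × 2 = 12454041600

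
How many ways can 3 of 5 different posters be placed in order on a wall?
P(5,3) = 5!/(5-3)! = 60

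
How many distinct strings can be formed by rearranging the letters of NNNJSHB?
7! / (3! × 1! × 1! × 1! × 1!) = 840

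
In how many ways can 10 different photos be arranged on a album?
10! = 3628800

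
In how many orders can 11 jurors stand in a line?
11! = 39916800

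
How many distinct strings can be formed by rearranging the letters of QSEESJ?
6! / (2! × 2! × 1! × 1!) = 180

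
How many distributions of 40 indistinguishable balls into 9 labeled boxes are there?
C(40+9-1, 9-1) = C(48, 8) = 377348994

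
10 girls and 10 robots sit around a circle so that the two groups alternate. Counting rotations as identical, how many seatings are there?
Fix one of the girls: (10-1)! ways for the remaining girls, × 10! ways for the robots = 362880 × 3628800 = 1316818944000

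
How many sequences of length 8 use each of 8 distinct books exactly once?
8! = 40320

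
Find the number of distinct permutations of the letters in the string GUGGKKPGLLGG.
12! / (1! × 1! × 6! × 2! × 2!) = 166320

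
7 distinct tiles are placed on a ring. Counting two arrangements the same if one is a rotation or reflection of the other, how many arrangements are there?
(7-1)!/2 = 720/2 = 360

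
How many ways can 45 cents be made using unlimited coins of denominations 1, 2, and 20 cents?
Coefficient of x^45 in 1/(1-x^1) · 1/(1-x^2) · 1/(1-x^20). Case on j = number of 20-cent coins (j = 0..2); remainder r = 45 - 20j is made from {1,2} in ⌊r/2⌋+1 ways. r = 45, 25, 5 → 23 + 13 + 3 = 39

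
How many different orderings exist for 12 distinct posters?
12! = 479001600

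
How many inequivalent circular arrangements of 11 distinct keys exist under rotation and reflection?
(11-1)!/2 = 3628800/2 = 1814400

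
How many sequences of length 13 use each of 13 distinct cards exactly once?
13! = 6227020800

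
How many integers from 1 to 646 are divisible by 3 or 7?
⌊646/3⌋ + ⌊646/7⌋ - ⌊646/21⌋ = 215 + 92 - 30 = 277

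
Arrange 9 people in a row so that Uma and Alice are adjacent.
Treat as block: (9-1)! × 2! = 40320 × 2 = 80640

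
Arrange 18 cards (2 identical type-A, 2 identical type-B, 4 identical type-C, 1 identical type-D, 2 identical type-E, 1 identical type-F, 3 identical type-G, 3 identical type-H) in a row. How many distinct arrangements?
18! / (2! × 2! × 4! × 1! × 2! × 1! × 3! × 3!) = 926269344000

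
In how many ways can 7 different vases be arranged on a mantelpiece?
7! = 5040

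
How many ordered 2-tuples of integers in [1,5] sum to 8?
Coefficient of x^8 in (x + x² + ... + x^5)^2. By inclusion-exclusion on dice exceeding 5: Σ_j (-1)^j C(2,j)·C(8-1-5j, 1) = C(2,0)·C(7,1) - C(2,1)·C(2,1) = 1·7 - 2·2 = 3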